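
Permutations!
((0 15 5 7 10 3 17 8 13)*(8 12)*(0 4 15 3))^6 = [4, 1, 2, 15, 3, 12, 6, 8, 10, 9, 13, 11, 7, 0, 14, 17, 16, 5] = (0 4 3 15 17 5 12 7 8 10 13)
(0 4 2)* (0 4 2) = (0 2 4) = [2, 1, 4, 3, 0]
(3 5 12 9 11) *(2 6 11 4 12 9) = [0, 1, 6, 5, 12, 9, 11, 7, 8, 4, 10, 3, 2] = (2 6 11 3 5 9 4 12)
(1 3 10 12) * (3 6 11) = (1 6 11 3 10 12) = [0, 6, 2, 10, 4, 5, 11, 7, 8, 9, 12, 3, 1]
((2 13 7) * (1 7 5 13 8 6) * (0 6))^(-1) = (0 8 2 7 1 6)(5 13) = [8, 6, 7, 3, 4, 13, 0, 1, 2, 9, 10, 11, 12, 5]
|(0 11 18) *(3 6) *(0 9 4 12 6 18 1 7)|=|(0 11 1 7)(3 18 9 4 12 6)|=12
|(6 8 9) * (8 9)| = 2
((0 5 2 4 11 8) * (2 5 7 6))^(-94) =(0 4 7 11 6 8 2) =[4, 1, 0, 3, 7, 5, 8, 11, 2, 9, 10, 6]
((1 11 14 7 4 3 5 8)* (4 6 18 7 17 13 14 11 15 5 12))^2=(1 5)(3 4 12)(6 7 18)(8 15)(13 17 14)=[0, 5, 2, 4, 12, 1, 7, 18, 15, 9, 10, 11, 3, 17, 13, 8, 16, 14, 6]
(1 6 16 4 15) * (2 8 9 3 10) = [0, 6, 8, 10, 15, 5, 16, 7, 9, 3, 2, 11, 12, 13, 14, 1, 4] = (1 6 16 4 15)(2 8 9 3 10)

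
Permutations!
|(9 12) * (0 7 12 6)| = |(0 7 12 9 6)| = 5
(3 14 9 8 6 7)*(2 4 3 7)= [0, 1, 4, 14, 3, 5, 2, 7, 6, 8, 10, 11, 12, 13, 9]= (2 4 3 14 9 8 6)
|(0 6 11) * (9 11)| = |(0 6 9 11)| = 4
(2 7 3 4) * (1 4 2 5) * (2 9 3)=(1 4 5)(2 7)(3 9)=[0, 4, 7, 9, 5, 1, 6, 2, 8, 3]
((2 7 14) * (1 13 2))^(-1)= (1 14 7 2 13)= [0, 14, 13, 3, 4, 5, 6, 2, 8, 9, 10, 11, 12, 1, 7]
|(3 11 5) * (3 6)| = 4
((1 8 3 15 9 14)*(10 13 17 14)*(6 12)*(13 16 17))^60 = (1 16 15)(3 14 10)(8 17 9) = [0, 16, 2, 14, 4, 5, 6, 7, 17, 8, 3, 11, 12, 13, 10, 1, 15, 9]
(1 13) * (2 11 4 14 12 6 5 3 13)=(1 2 11 4 14 12 6 5 3 13)=[0, 2, 11, 13, 14, 3, 5, 7, 8, 9, 10, 4, 6, 1, 12]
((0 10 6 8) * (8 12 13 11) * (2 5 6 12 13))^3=[2, 1, 13, 3, 4, 11, 8, 7, 12, 9, 5, 10, 6, 0]=(0 2 13)(5 11 10)(6 8 12)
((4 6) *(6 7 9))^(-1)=(4 6 9 7)=[0, 1, 2, 3, 6, 5, 9, 4, 8, 7]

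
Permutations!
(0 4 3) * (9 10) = (0 4 3)(9 10) = [4, 1, 2, 0, 3, 5, 6, 7, 8, 10, 9]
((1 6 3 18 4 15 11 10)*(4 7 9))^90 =[0, 1, 2, 3, 4, 5, 6, 7, 8, 9, 10, 11, 12, 13, 14, 15, 16, 17, 18] =(18)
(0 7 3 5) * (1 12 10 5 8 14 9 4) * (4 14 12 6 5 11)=(0 7 3 8 12 10 11 4 1 6 5)(9 14)=[7, 6, 2, 8, 1, 0, 5, 3, 12, 14, 11, 4, 10, 13, 9]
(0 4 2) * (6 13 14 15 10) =[4, 1, 0, 3, 2, 5, 13, 7, 8, 9, 6, 11, 12, 14, 15, 10] =(0 4 2)(6 13 14 15 10)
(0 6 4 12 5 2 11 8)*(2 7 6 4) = (0 4 12 5 7 6 2 11 8) = [4, 1, 11, 3, 12, 7, 2, 6, 0, 9, 10, 8, 5]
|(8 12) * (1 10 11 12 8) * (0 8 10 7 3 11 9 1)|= 9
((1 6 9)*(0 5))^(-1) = (0 5)(1 9 6) = [5, 9, 2, 3, 4, 0, 1, 7, 8, 6]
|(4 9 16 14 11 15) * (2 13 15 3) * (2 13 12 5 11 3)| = 28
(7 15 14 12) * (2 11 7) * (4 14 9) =(2 11 7 15 9 4 14 12) =[0, 1, 11, 3, 14, 5, 6, 15, 8, 4, 10, 7, 2, 13, 12, 9]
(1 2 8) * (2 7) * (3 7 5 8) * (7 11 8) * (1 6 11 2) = (1 5 7)(2 3)(6 11 8) = [0, 5, 3, 2, 4, 7, 11, 1, 6, 9, 10, 8]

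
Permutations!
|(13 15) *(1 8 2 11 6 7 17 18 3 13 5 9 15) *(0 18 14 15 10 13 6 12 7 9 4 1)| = |(0 18 3 6 9 10 13)(1 8 2 11 12 7 17 14 15 5 4)| = 77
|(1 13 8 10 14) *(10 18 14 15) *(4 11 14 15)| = |(1 13 8 18 15 10 4 11 14)| = 9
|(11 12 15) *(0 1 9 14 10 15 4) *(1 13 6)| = |(0 13 6 1 9 14 10 15 11 12 4)| = 11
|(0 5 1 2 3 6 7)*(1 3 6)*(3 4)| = |(0 5 4 3 1 2 6 7)| = 8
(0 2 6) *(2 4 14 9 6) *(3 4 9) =[9, 1, 2, 4, 14, 5, 0, 7, 8, 6, 10, 11, 12, 13, 3] =(0 9 6)(3 4 14)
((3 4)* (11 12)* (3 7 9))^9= (3 4 7 9)(11 12)= [0, 1, 2, 4, 7, 5, 6, 9, 8, 3, 10, 12, 11]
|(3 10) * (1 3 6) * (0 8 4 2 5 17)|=|(0 8 4 2 5 17)(1 3 10 6)|=12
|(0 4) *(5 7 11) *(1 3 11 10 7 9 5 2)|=|(0 4)(1 3 11 2)(5 9)(7 10)|=4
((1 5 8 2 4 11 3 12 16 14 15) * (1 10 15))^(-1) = [0, 14, 8, 11, 2, 1, 6, 7, 5, 9, 15, 4, 3, 13, 16, 10, 12] = (1 14 16 12 3 11 4 2 8 5)(10 15)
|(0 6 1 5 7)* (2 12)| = |(0 6 1 5 7)(2 12)| = 10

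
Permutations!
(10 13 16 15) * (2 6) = [0, 1, 6, 3, 4, 5, 2, 7, 8, 9, 13, 11, 12, 16, 14, 10, 15] = (2 6)(10 13 16 15)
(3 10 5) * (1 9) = (1 9)(3 10 5) = [0, 9, 2, 10, 4, 3, 6, 7, 8, 1, 5]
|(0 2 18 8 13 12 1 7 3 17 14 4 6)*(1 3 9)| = 33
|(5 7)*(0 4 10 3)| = |(0 4 10 3)(5 7)| = 4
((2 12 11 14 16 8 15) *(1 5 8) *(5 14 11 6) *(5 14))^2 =(1 8 2 6 16 5 15 12 14) =[0, 8, 6, 3, 4, 15, 16, 7, 2, 9, 10, 11, 14, 13, 1, 12, 5]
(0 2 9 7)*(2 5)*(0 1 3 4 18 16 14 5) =(1 3 4 18 16 14 5 2 9 7) =[0, 3, 9, 4, 18, 2, 6, 1, 8, 7, 10, 11, 12, 13, 5, 15, 14, 17, 16]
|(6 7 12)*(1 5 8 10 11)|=|(1 5 8 10 11)(6 7 12)|=15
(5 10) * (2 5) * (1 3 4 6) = (1 3 4 6)(2 5 10) = [0, 3, 5, 4, 6, 10, 1, 7, 8, 9, 2]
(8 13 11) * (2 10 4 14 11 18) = (2 10 4 14 11 8 13 18) = [0, 1, 10, 3, 14, 5, 6, 7, 13, 9, 4, 8, 12, 18, 11, 15, 16, 17, 2]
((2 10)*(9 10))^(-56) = [0, 1, 9, 3, 4, 5, 6, 7, 8, 10, 2] = (2 9 10)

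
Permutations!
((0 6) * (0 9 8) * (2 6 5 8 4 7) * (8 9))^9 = (0 5 9 4 7 2 6 8) = [5, 1, 6, 3, 7, 9, 8, 2, 0, 4]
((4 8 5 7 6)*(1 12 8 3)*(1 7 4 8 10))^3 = (12)(3 8)(4 6)(5 7) = [0, 1, 2, 8, 6, 7, 4, 5, 3, 9, 10, 11, 12]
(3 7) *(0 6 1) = (0 6 1)(3 7) = [6, 0, 2, 7, 4, 5, 1, 3]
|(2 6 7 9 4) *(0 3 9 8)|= |(0 3 9 4 2 6 7 8)|= 8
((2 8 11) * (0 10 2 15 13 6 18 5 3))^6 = (0 13 10 6 2 18 8 5 11 3 15) = [13, 1, 18, 15, 4, 11, 2, 7, 5, 9, 6, 3, 12, 10, 14, 0, 16, 17, 8]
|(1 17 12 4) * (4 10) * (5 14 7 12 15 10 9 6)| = |(1 17 15 10 4)(5 14 7 12 9 6)| = 30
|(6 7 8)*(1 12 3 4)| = 12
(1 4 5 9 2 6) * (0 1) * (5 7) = (0 1 4 7 5 9 2 6) = [1, 4, 6, 3, 7, 9, 0, 5, 8, 2]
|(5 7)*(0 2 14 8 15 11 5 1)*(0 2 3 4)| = |(0 3 4)(1 2 14 8 15 11 5 7)| = 24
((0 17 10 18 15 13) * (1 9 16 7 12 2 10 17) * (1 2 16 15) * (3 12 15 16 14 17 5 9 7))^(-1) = (0 13 15 7 1 18 10 2)(3 16 9 5 17 14 12) = [13, 18, 0, 16, 4, 17, 6, 1, 8, 5, 2, 11, 3, 15, 12, 7, 9, 14, 10]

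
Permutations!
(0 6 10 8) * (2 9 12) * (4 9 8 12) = (0 6 10 12 2 8)(4 9) = [6, 1, 8, 3, 9, 5, 10, 7, 0, 4, 12, 11, 2]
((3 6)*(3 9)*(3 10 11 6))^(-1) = (6 11 10 9) = [0, 1, 2, 3, 4, 5, 11, 7, 8, 6, 9, 10]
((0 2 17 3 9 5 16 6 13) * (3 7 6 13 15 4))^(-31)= (0 15 16 7 9 2 4 13 6 5 17 3)= [15, 1, 4, 0, 13, 17, 5, 9, 8, 2, 10, 11, 12, 6, 14, 16, 7, 3]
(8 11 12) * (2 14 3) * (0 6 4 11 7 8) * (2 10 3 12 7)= (0 6 4 11 7 8 2 14 12)(3 10)= [6, 1, 14, 10, 11, 5, 4, 8, 2, 9, 3, 7, 0, 13, 12]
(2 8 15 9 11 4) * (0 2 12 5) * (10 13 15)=(0 2 8 10 13 15 9 11 4 12 5)=[2, 1, 8, 3, 12, 0, 6, 7, 10, 11, 13, 4, 5, 15, 14, 9]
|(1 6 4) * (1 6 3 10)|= |(1 3 10)(4 6)|= 6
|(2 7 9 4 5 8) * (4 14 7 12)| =15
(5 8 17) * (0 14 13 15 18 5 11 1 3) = (0 14 13 15 18 5 8 17 11 1 3) = [14, 3, 2, 0, 4, 8, 6, 7, 17, 9, 10, 1, 12, 15, 13, 18, 16, 11, 5]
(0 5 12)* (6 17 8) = (0 5 12)(6 17 8) = [5, 1, 2, 3, 4, 12, 17, 7, 6, 9, 10, 11, 0, 13, 14, 15, 16, 8]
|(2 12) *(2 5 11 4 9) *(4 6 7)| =|(2 12 5 11 6 7 4 9)| =8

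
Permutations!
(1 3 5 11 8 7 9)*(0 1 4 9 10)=(0 1 3 5 11 8 7 10)(4 9)=[1, 3, 2, 5, 9, 11, 6, 10, 7, 4, 0, 8]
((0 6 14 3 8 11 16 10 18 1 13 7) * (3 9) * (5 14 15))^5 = [9, 15, 2, 18, 4, 11, 3, 14, 1, 10, 0, 13, 12, 5, 16, 8, 7, 17, 6] = (0 9 10)(1 15 8)(3 18 6)(5 11 13)(7 14 16)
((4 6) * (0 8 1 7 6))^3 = (0 7)(1 4)(6 8) = [7, 4, 2, 3, 1, 5, 8, 0, 6]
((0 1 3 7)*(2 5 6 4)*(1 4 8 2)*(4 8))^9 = (8) = [0, 1, 2, 3, 4, 5, 6, 7, 8]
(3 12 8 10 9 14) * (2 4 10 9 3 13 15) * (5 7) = [0, 1, 4, 12, 10, 7, 6, 5, 9, 14, 3, 11, 8, 15, 13, 2] = (2 4 10 3 12 8 9 14 13 15)(5 7)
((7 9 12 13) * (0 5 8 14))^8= (14)= [0, 1, 2, 3, 4, 5, 6, 7, 8, 9, 10, 11, 12, 13, 14]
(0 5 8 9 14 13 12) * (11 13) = [5, 1, 2, 3, 4, 8, 6, 7, 9, 14, 10, 13, 0, 12, 11] = (0 5 8 9 14 11 13 12)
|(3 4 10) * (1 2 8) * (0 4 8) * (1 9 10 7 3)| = |(0 4 7 3 8 9 10 1 2)| = 9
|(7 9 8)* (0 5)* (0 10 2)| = 12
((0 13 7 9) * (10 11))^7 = [9, 1, 2, 3, 4, 5, 6, 13, 8, 7, 11, 10, 12, 0] = (0 9 7 13)(10 11)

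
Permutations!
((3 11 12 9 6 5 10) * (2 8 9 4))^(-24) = (2 3 9 12 5)(4 10 8 11 6) = [0, 1, 3, 9, 10, 2, 4, 7, 11, 12, 8, 6, 5]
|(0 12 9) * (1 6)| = |(0 12 9)(1 6)| = 6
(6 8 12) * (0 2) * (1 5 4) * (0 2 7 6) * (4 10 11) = (0 7 6 8 12)(1 5 10 11 4) = [7, 5, 2, 3, 1, 10, 8, 6, 12, 9, 11, 4, 0]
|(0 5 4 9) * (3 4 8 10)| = |(0 5 8 10 3 4 9)| = 7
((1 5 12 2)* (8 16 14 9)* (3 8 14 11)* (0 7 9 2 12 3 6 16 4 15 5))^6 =(16)(3 8 4 15 5) =[0, 1, 2, 8, 15, 3, 6, 7, 4, 9, 10, 11, 12, 13, 14, 5, 16]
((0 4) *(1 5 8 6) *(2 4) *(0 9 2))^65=(1 5 8 6)(2 9 4)=[0, 5, 9, 3, 2, 8, 1, 7, 6, 4]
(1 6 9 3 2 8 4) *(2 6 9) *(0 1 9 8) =(0 1 8 4 9 3 6 2) =[1, 8, 0, 6, 9, 5, 2, 7, 4, 3]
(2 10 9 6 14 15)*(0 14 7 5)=(0 14 15 2 10 9 6 7 5)=[14, 1, 10, 3, 4, 0, 7, 5, 8, 6, 9, 11, 12, 13, 15, 2]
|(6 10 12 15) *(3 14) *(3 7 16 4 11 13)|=|(3 14 7 16 4 11 13)(6 10 12 15)|=28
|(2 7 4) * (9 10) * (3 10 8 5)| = 15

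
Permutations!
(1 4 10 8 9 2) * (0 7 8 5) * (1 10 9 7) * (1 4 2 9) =(0 4 1 2 10 5)(7 8) =[4, 2, 10, 3, 1, 0, 6, 8, 7, 9, 5]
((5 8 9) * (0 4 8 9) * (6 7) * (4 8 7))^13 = (0 8)(4 7 6)(5 9) = [8, 1, 2, 3, 7, 9, 4, 6, 0, 5]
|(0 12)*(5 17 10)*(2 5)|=4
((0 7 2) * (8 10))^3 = [0, 1, 2, 3, 4, 5, 6, 7, 10, 9, 8] = (8 10)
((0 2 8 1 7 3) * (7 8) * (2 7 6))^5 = (0 3 7)(1 8)(2 6) = [3, 8, 6, 7, 4, 5, 2, 0, 1]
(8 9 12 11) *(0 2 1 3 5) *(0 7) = (0 2 1 3 5 7)(8 9 12 11) = [2, 3, 1, 5, 4, 7, 6, 0, 9, 12, 10, 8, 11]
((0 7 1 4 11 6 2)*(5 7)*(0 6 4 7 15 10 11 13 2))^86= (0 4 5 13 15 2 10 6 11)= [4, 1, 10, 3, 5, 13, 11, 7, 8, 9, 6, 0, 12, 15, 14, 2]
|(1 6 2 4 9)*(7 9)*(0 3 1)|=|(0 3 1 6 2 4 7 9)|=8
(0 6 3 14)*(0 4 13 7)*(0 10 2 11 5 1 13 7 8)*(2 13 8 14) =[6, 8, 11, 2, 7, 1, 3, 10, 0, 9, 13, 5, 12, 14, 4] =(0 6 3 2 11 5 1 8)(4 7 10 13 14)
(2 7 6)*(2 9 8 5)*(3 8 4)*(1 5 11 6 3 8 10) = [0, 5, 7, 10, 8, 2, 9, 3, 11, 4, 1, 6] = (1 5 2 7 3 10)(4 8 11 6 9)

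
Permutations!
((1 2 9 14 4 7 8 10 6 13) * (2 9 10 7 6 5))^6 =(14) =[0, 1, 2, 3, 4, 5, 6, 7, 8, 9, 10, 11, 12, 13, 14]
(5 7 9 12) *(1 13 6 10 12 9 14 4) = (1 13 6 10 12 5 7 14 4) = [0, 13, 2, 3, 1, 7, 10, 14, 8, 9, 12, 11, 5, 6, 4]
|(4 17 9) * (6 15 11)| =|(4 17 9)(6 15 11)| =3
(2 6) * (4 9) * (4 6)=[0, 1, 4, 3, 9, 5, 2, 7, 8, 6]=(2 4 9 6)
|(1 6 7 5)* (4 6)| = 5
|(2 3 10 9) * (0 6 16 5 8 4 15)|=28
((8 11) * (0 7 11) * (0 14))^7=(0 11 14 7 8)=[11, 1, 2, 3, 4, 5, 6, 8, 0, 9, 10, 14, 12, 13, 7]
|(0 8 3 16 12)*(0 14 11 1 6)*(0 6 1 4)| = 8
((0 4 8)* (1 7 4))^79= (0 8 4 7 1)= [8, 0, 2, 3, 7, 5, 6, 1, 4]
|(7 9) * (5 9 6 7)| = 2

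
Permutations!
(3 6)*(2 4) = (2 4)(3 6) = [0, 1, 4, 6, 2, 5, 3]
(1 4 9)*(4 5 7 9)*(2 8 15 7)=(1 5 2 8 15 7 9)=[0, 5, 8, 3, 4, 2, 6, 9, 15, 1, 10, 11, 12, 13, 14, 7]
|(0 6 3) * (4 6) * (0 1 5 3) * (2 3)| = |(0 4 6)(1 5 2 3)| = 12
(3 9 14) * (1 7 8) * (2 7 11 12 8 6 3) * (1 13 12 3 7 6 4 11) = (2 6 7 4 11 3 9 14)(8 13 12) = [0, 1, 6, 9, 11, 5, 7, 4, 13, 14, 10, 3, 8, 12, 2]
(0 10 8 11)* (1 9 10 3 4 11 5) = (0 3 4 11)(1 9 10 8 5) = [3, 9, 2, 4, 11, 1, 6, 7, 5, 10, 8, 0]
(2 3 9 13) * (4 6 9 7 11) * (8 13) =(2 3 7 11 4 6 9 8 13) =[0, 1, 3, 7, 6, 5, 9, 11, 13, 8, 10, 4, 12, 2]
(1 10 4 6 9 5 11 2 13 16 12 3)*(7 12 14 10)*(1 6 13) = [0, 7, 1, 6, 13, 11, 9, 12, 8, 5, 4, 2, 3, 16, 10, 15, 14] = (1 7 12 3 6 9 5 11 2)(4 13 16 14 10)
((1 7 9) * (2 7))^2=(1 7)(2 9)=[0, 7, 9, 3, 4, 5, 6, 1, 8, 2]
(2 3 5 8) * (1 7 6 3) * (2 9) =(1 7 6 3 5 8 9 2) =[0, 7, 1, 5, 4, 8, 3, 6, 9, 2]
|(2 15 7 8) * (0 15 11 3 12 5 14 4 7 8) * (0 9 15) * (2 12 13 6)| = 40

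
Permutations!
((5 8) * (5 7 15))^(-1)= (5 15 7 8)= [0, 1, 2, 3, 4, 15, 6, 8, 5, 9, 10, 11, 12, 13, 14, 7]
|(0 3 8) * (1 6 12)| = |(0 3 8)(1 6 12)| = 3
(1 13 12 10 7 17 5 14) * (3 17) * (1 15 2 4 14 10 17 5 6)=(1 13 12 17 6)(2 4 14 15)(3 5 10 7)=[0, 13, 4, 5, 14, 10, 1, 3, 8, 9, 7, 11, 17, 12, 15, 2, 16, 6]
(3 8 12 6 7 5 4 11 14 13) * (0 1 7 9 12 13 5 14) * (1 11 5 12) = [11, 7, 2, 8, 5, 4, 9, 14, 13, 1, 10, 0, 6, 3, 12] = (0 11)(1 7 14 12 6 9)(3 8 13)(4 5)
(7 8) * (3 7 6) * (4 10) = [0, 1, 2, 7, 10, 5, 3, 8, 6, 9, 4] = (3 7 8 6)(4 10)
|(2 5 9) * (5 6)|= 4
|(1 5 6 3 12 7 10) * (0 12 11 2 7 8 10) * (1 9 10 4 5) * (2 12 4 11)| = 42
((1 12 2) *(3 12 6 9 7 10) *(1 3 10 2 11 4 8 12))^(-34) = [0, 9, 1, 6, 12, 5, 7, 3, 11, 2, 10, 8, 4] = (1 9 2)(3 6 7)(4 12)(8 11)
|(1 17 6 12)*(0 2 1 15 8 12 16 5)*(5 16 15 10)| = |(0 2 1 17 6 15 8 12 10 5)| = 10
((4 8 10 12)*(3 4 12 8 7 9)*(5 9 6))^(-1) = (12)(3 9 5 6 7 4)(8 10) = [0, 1, 2, 9, 3, 6, 7, 4, 10, 5, 8, 11, 12]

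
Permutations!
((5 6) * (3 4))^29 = (3 4)(5 6) = [0, 1, 2, 4, 3, 6, 5]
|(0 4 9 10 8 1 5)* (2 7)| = 14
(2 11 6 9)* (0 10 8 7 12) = (0 10 8 7 12)(2 11 6 9) = [10, 1, 11, 3, 4, 5, 9, 12, 7, 2, 8, 6, 0]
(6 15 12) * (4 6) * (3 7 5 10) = (3 7 5 10)(4 6 15 12) = [0, 1, 2, 7, 6, 10, 15, 5, 8, 9, 3, 11, 4, 13, 14, 12]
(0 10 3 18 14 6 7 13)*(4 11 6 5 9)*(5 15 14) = (0 10 3 18 5 9 4 11 6 7 13)(14 15) = [10, 1, 2, 18, 11, 9, 7, 13, 8, 4, 3, 6, 12, 0, 15, 14, 16, 17, 5]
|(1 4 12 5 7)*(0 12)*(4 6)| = |(0 12 5 7 1 6 4)| = 7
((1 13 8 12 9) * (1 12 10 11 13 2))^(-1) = (1 2)(8 13 11 10)(9 12) = [0, 2, 1, 3, 4, 5, 6, 7, 13, 12, 8, 10, 9, 11]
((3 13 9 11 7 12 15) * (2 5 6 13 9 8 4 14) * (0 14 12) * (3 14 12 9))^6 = (0 6 7 5 11 2 9 14 4 15 8 12 13) = [6, 1, 9, 3, 15, 11, 7, 5, 12, 14, 10, 2, 13, 0, 4, 8]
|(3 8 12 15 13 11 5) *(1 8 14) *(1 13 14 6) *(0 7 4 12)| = 13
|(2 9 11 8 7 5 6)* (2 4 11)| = |(2 9)(4 11 8 7 5 6)| = 6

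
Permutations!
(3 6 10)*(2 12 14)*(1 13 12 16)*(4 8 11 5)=(1 13 12 14 2 16)(3 6 10)(4 8 11 5)=[0, 13, 16, 6, 8, 4, 10, 7, 11, 9, 3, 5, 14, 12, 2, 15, 1]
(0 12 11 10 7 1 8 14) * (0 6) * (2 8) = [12, 2, 8, 3, 4, 5, 0, 1, 14, 9, 7, 10, 11, 13, 6] = (0 12 11 10 7 1 2 8 14 6)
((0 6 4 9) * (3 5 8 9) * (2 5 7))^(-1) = [9, 1, 7, 4, 6, 2, 0, 3, 5, 8] = (0 9 8 5 2 7 3 4 6)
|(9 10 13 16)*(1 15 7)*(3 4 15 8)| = |(1 8 3 4 15 7)(9 10 13 16)| = 12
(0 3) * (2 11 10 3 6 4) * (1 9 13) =(0 6 4 2 11 10 3)(1 9 13) =[6, 9, 11, 0, 2, 5, 4, 7, 8, 13, 3, 10, 12, 1]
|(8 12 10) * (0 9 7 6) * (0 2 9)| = |(2 9 7 6)(8 12 10)| = 12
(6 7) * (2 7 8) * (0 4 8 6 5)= (0 4 8 2 7 5)= [4, 1, 7, 3, 8, 0, 6, 5, 2]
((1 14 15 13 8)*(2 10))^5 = (15)(2 10) = [0, 1, 10, 3, 4, 5, 6, 7, 8, 9, 2, 11, 12, 13, 14, 15]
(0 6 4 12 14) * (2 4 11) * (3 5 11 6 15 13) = [15, 1, 4, 5, 12, 11, 6, 7, 8, 9, 10, 2, 14, 3, 0, 13] = (0 15 13 3 5 11 2 4 12 14)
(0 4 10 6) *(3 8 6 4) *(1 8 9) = (0 3 9 1 8 6)(4 10) = [3, 8, 2, 9, 10, 5, 0, 7, 6, 1, 4]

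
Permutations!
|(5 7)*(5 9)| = |(5 7 9)| = 3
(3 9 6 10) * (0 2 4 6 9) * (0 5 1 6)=(0 2 4)(1 6 10 3 5)=[2, 6, 4, 5, 0, 1, 10, 7, 8, 9, 3]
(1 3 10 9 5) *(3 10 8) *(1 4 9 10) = [0, 1, 2, 8, 9, 4, 6, 7, 3, 5, 10] = (10)(3 8)(4 9 5)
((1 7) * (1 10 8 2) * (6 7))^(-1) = (1 2 8 10 7 6) = [0, 2, 8, 3, 4, 5, 1, 6, 10, 9, 7]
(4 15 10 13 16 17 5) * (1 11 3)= (1 11 3)(4 15 10 13 16 17 5)= [0, 11, 2, 1, 15, 4, 6, 7, 8, 9, 13, 3, 12, 16, 14, 10, 17, 5]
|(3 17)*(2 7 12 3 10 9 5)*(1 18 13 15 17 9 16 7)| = |(1 18 13 15 17 10 16 7 12 3 9 5 2)| = 13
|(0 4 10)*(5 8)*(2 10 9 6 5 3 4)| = |(0 2 10)(3 4 9 6 5 8)| = 6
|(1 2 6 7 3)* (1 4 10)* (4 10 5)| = |(1 2 6 7 3 10)(4 5)| = 6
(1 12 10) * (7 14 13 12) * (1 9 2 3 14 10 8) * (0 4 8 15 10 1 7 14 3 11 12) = (0 4 8 7 1 14 13)(2 11 12 15 10 9) = [4, 14, 11, 3, 8, 5, 6, 1, 7, 2, 9, 12, 15, 0, 13, 10]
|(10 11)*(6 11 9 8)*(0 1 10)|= 7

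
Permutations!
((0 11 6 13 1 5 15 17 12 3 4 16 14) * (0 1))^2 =(0 6)(1 15 12 4 14 5 17 3 16)(11 13) =[6, 15, 2, 16, 14, 17, 0, 7, 8, 9, 10, 13, 4, 11, 5, 12, 1, 3]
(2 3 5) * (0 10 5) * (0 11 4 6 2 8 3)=(0 10 5 8 3 11 4 6 2)=[10, 1, 0, 11, 6, 8, 2, 7, 3, 9, 5, 4]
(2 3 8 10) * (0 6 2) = (0 6 2 3 8 10) = [6, 1, 3, 8, 4, 5, 2, 7, 10, 9, 0]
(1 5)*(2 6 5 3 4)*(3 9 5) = (1 9 5)(2 6 3 4) = [0, 9, 6, 4, 2, 1, 3, 7, 8, 5]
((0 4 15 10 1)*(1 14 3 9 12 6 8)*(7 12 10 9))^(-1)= [1, 8, 2, 14, 0, 5, 12, 3, 6, 15, 9, 11, 7, 13, 10, 4]= (0 1 8 6 12 7 3 14 10 9 15 4)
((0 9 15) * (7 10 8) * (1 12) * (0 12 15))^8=(1 12 15)(7 8 10)=[0, 12, 2, 3, 4, 5, 6, 8, 10, 9, 7, 11, 15, 13, 14, 1]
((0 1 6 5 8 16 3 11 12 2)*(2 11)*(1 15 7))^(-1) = (0 2 3 16 8 5 6 1 7 15)(11 12) = [2, 7, 3, 16, 4, 6, 1, 15, 5, 9, 10, 12, 11, 13, 14, 0, 8]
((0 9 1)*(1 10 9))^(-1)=(0 1)(9 10)=[1, 0, 2, 3, 4, 5, 6, 7, 8, 10, 9]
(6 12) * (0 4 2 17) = (0 4 2 17)(6 12) = [4, 1, 17, 3, 2, 5, 12, 7, 8, 9, 10, 11, 6, 13, 14, 15, 16, 0]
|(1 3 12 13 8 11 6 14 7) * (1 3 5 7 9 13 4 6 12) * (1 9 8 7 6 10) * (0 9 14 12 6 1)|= |(0 9 13 7 3 14 8 11 6 12 4 10)(1 5)|= 12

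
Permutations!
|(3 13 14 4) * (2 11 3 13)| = 3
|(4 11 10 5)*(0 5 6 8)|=7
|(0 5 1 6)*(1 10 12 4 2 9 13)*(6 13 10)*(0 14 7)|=|(0 5 6 14 7)(1 13)(2 9 10 12 4)|=10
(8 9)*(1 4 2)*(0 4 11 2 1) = (0 4 1 11 2)(8 9) = [4, 11, 0, 3, 1, 5, 6, 7, 9, 8, 10, 2]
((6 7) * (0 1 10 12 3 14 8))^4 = [3, 14, 2, 1, 4, 5, 6, 7, 12, 9, 8, 11, 0, 13, 10] = (0 3 1 14 10 8 12)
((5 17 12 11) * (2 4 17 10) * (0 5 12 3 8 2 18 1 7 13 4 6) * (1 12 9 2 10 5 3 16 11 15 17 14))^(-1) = (0 6 2 9 11 16 17 15 12 18 10 8 3)(1 14 4 13 7) = [6, 14, 9, 0, 13, 5, 2, 1, 3, 11, 8, 16, 18, 7, 4, 12, 17, 15, 10]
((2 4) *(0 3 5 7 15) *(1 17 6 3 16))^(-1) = [15, 16, 4, 6, 2, 3, 17, 5, 8, 9, 10, 11, 12, 13, 14, 7, 0, 1] = (0 15 7 5 3 6 17 1 16)(2 4)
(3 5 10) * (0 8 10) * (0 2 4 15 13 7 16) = (0 8 10 3 5 2 4 15 13 7 16) = [8, 1, 4, 5, 15, 2, 6, 16, 10, 9, 3, 11, 12, 7, 14, 13, 0]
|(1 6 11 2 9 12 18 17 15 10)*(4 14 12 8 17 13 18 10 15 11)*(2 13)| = |(1 6 4 14 12 10)(2 9 8 17 11 13 18)| = 42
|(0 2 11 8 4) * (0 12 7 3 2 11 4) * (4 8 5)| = |(0 11 5 4 12 7 3 2 8)| = 9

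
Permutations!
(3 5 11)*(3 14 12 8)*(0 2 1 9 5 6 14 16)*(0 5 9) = (0 2 1)(3 6 14 12 8)(5 11 16) = [2, 0, 1, 6, 4, 11, 14, 7, 3, 9, 10, 16, 8, 13, 12, 15, 5]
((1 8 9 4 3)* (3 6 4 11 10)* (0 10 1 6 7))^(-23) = [10, 8, 2, 6, 7, 5, 4, 0, 9, 11, 3, 1] = (0 10 3 6 4 7)(1 8 9 11)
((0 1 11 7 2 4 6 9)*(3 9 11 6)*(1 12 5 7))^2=(0 5 2 3)(1 11 6)(4 9 12 7)=[5, 11, 3, 0, 9, 2, 1, 4, 8, 12, 10, 6, 7]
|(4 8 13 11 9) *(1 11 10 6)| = 8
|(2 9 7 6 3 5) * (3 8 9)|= 12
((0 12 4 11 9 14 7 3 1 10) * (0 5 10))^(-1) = (0 1 3 7 14 9 11 4 12)(5 10) = [1, 3, 2, 7, 12, 10, 6, 14, 8, 11, 5, 4, 0, 13, 9]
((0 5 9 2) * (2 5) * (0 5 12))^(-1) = (0 12 9 5 2) = [12, 1, 0, 3, 4, 2, 6, 7, 8, 5, 10, 11, 9]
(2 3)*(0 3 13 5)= [3, 1, 13, 2, 4, 0, 6, 7, 8, 9, 10, 11, 12, 5]= (0 3 2 13 5)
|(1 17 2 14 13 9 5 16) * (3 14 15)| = |(1 17 2 15 3 14 13 9 5 16)| = 10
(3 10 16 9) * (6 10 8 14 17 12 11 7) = (3 8 14 17 12 11 7 6 10 16 9) = [0, 1, 2, 8, 4, 5, 10, 6, 14, 3, 16, 7, 11, 13, 17, 15, 9, 12]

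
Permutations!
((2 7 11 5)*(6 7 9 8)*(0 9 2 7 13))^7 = (0 8 13 9 6)(5 7 11) = [8, 1, 2, 3, 4, 7, 0, 11, 13, 6, 10, 5, 12, 9]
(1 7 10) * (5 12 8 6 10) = (1 7 5 12 8 6 10) = [0, 7, 2, 3, 4, 12, 10, 5, 6, 9, 1, 11, 8]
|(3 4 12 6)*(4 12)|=|(3 12 6)|=3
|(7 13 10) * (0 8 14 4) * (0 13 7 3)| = |(0 8 14 4 13 10 3)| = 7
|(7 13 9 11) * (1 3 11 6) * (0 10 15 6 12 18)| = |(0 10 15 6 1 3 11 7 13 9 12 18)| = 12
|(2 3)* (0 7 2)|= 4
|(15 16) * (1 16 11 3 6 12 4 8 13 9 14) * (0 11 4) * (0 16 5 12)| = 20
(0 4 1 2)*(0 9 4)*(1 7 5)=(1 2 9 4 7 5)=[0, 2, 9, 3, 7, 1, 6, 5, 8, 4]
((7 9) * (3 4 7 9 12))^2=[0, 1, 2, 7, 12, 5, 6, 3, 8, 9, 10, 11, 4]=(3 7)(4 12)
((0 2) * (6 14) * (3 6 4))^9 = [2, 1, 0, 6, 3, 5, 14, 7, 8, 9, 10, 11, 12, 13, 4] = (0 2)(3 6 14 4)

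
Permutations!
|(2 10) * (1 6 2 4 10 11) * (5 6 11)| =|(1 11)(2 5 6)(4 10)| =6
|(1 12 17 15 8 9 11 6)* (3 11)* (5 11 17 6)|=|(1 12 6)(3 17 15 8 9)(5 11)|=30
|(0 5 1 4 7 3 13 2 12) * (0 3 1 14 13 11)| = |(0 5 14 13 2 12 3 11)(1 4 7)| = 24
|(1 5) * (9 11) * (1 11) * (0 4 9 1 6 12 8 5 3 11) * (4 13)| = 24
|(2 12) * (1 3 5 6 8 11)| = |(1 3 5 6 8 11)(2 12)| = 6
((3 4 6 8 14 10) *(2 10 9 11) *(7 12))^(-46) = (2 11 9 14 8 6 4 3 10) = [0, 1, 11, 10, 3, 5, 4, 7, 6, 14, 2, 9, 12, 13, 8]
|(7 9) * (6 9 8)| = |(6 9 7 8)| = 4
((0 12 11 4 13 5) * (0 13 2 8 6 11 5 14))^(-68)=[5, 1, 6, 3, 8, 14, 4, 7, 11, 9, 10, 2, 13, 0, 12]=(0 5 14 12 13)(2 6 4 8 11)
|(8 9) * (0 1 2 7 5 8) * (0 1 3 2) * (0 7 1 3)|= |(1 7 5 8 9 3 2)|= 7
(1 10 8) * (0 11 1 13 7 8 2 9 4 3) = (0 11 1 10 2 9 4 3)(7 8 13) = [11, 10, 9, 0, 3, 5, 6, 8, 13, 4, 2, 1, 12, 7]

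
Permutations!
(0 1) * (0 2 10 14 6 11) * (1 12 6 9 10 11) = [12, 2, 11, 3, 4, 5, 1, 7, 8, 10, 14, 0, 6, 13, 9] = (0 12 6 1 2 11)(9 10 14)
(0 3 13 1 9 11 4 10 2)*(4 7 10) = (0 3 13 1 9 11 7 10 2) = [3, 9, 0, 13, 4, 5, 6, 10, 8, 11, 2, 7, 12, 1]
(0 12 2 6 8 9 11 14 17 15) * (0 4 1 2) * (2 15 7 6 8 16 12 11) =(0 11 14 17 7 6 16 12)(1 15 4)(2 8 9) =[11, 15, 8, 3, 1, 5, 16, 6, 9, 2, 10, 14, 0, 13, 17, 4, 12, 7]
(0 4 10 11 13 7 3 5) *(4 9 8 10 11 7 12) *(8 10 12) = (0 9 10 7 3 5)(4 11 13 8 12) = [9, 1, 2, 5, 11, 0, 6, 3, 12, 10, 7, 13, 4, 8]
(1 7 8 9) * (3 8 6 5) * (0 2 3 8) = (0 2 3)(1 7 6 5 8 9) = [2, 7, 3, 0, 4, 8, 5, 6, 9, 1]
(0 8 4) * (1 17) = (0 8 4)(1 17) = [8, 17, 2, 3, 0, 5, 6, 7, 4, 9, 10, 11, 12, 13, 14, 15, 16, 1]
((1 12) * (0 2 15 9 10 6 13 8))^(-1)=(0 8 13 6 10 9 15 2)(1 12)=[8, 12, 0, 3, 4, 5, 10, 7, 13, 15, 9, 11, 1, 6, 14, 2]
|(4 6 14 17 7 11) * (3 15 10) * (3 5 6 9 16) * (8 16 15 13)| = |(3 13 8 16)(4 9 15 10 5 6 14 17 7 11)| = 20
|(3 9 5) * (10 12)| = |(3 9 5)(10 12)| = 6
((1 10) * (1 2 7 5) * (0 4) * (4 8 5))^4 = (0 10)(1 4)(2 8)(5 7) = [10, 4, 8, 3, 1, 7, 6, 5, 2, 9, 0]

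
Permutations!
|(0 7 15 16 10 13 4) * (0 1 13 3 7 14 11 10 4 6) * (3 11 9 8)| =|(0 14 9 8 3 7 15 16 4 1 13 6)(10 11)| =12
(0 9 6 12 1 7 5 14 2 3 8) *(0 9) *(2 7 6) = (1 6 12)(2 3 8 9)(5 14 7) = [0, 6, 3, 8, 4, 14, 12, 5, 9, 2, 10, 11, 1, 13, 7]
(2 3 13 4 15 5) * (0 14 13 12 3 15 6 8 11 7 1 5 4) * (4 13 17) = (0 14 17 4 6 8 11 7 1 5 2 15 13)(3 12) = [14, 5, 15, 12, 6, 2, 8, 1, 11, 9, 10, 7, 3, 0, 17, 13, 16, 4]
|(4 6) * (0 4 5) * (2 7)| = 4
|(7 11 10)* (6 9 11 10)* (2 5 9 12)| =|(2 5 9 11 6 12)(7 10)| =6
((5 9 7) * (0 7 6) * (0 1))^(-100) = [5, 7, 2, 3, 4, 6, 0, 9, 8, 1] = (0 5 6)(1 7 9)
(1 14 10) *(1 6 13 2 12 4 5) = [0, 14, 12, 3, 5, 1, 13, 7, 8, 9, 6, 11, 4, 2, 10] = (1 14 10 6 13 2 12 4 5)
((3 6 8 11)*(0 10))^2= (3 8)(6 11)= [0, 1, 2, 8, 4, 5, 11, 7, 3, 9, 10, 6]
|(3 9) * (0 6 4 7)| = |(0 6 4 7)(3 9)| = 4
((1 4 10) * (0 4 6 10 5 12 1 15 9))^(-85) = (0 6 4 10 5 15 12 9 1) = [6, 0, 2, 3, 10, 15, 4, 7, 8, 1, 5, 11, 9, 13, 14, 12]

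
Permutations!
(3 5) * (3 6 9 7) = (3 5 6 9 7) = [0, 1, 2, 5, 4, 6, 9, 3, 8, 7]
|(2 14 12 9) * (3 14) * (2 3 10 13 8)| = 4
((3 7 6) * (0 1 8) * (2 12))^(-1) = (0 8 1)(2 12)(3 6 7) = [8, 0, 12, 6, 4, 5, 7, 3, 1, 9, 10, 11, 2]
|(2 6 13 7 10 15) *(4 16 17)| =|(2 6 13 7 10 15)(4 16 17)| =6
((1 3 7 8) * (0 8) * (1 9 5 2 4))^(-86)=(0 2 7 5 3 9 1 8 4)=[2, 8, 7, 9, 0, 3, 6, 5, 4, 1]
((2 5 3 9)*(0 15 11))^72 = (15) = [0, 1, 2, 3, 4, 5, 6, 7, 8, 9, 10, 11, 12, 13, 14, 15]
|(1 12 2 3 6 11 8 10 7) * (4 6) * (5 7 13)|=12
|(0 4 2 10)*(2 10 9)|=|(0 4 10)(2 9)|=6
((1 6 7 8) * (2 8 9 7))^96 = (9) = [0, 1, 2, 3, 4, 5, 6, 7, 8, 9]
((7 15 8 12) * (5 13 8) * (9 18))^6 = (18) = [0, 1, 2, 3, 4, 5, 6, 7, 8, 9, 10, 11, 12, 13, 14, 15, 16, 17, 18]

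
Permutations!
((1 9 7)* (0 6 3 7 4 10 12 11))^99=(0 11 12 10 4 9 1 7 3 6)=[11, 7, 2, 6, 9, 5, 0, 3, 8, 1, 4, 12, 10]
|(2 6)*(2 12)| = 3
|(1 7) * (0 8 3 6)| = |(0 8 3 6)(1 7)| = 4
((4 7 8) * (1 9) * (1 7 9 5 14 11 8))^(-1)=(1 7 9 4 8 11 14 5)=[0, 7, 2, 3, 8, 1, 6, 9, 11, 4, 10, 14, 12, 13, 5]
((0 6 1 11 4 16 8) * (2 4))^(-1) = (0 8 16 4 2 11 1 6) = [8, 6, 11, 3, 2, 5, 0, 7, 16, 9, 10, 1, 12, 13, 14, 15, 4]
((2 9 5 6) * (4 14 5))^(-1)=(2 6 5 14 4 9)=[0, 1, 6, 3, 9, 14, 5, 7, 8, 2, 10, 11, 12, 13, 4]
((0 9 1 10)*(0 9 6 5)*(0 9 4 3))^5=(0 10 5 3 1 6 4 9)=[10, 6, 2, 1, 9, 3, 4, 7, 8, 0, 5]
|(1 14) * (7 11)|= |(1 14)(7 11)|= 2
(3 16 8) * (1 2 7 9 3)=(1 2 7 9 3 16 8)=[0, 2, 7, 16, 4, 5, 6, 9, 1, 3, 10, 11, 12, 13, 14, 15, 8]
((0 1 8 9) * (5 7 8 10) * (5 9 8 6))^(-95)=(0 1 10 9)(5 7 6)=[1, 10, 2, 3, 4, 7, 5, 6, 8, 0, 9]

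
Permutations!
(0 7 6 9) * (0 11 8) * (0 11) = (0 7 6 9)(8 11) = [7, 1, 2, 3, 4, 5, 9, 6, 11, 0, 10, 8]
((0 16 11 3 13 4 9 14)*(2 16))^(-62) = (0 2 16 11 3 13 4 9 14) = [2, 1, 16, 13, 9, 5, 6, 7, 8, 14, 10, 3, 12, 4, 0, 15, 11]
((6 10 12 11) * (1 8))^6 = [0, 1, 2, 3, 4, 5, 12, 7, 8, 9, 11, 10, 6] = (6 12)(10 11)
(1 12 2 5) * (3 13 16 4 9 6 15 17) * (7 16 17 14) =(1 12 2 5)(3 13 17)(4 9 6 15 14 7 16) =[0, 12, 5, 13, 9, 1, 15, 16, 8, 6, 10, 11, 2, 17, 7, 14, 4, 3]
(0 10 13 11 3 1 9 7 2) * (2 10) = (0 2)(1 9 7 10 13 11 3) = [2, 9, 0, 1, 4, 5, 6, 10, 8, 7, 13, 3, 12, 11]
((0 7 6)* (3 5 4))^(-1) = [6, 1, 2, 4, 5, 3, 7, 0] = (0 6 7)(3 4 5)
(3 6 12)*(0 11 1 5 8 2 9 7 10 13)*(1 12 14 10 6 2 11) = (0 1 5 8 11 12 3 2 9 7 6 14 10 13) = [1, 5, 9, 2, 4, 8, 14, 6, 11, 7, 13, 12, 3, 0, 10]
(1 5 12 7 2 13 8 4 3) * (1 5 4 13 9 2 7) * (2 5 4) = [0, 2, 9, 4, 3, 12, 6, 7, 13, 5, 10, 11, 1, 8] = (1 2 9 5 12)(3 4)(8 13)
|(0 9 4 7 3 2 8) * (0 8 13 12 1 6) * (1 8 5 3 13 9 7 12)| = 35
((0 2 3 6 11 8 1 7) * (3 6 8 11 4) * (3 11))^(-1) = (0 7 1 8 3 11 4 6 2) = [7, 8, 0, 11, 6, 5, 2, 1, 3, 9, 10, 4]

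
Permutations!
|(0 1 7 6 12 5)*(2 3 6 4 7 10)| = |(0 1 10 2 3 6 12 5)(4 7)| = 8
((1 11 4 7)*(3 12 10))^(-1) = (1 7 4 11)(3 10 12) = [0, 7, 2, 10, 11, 5, 6, 4, 8, 9, 12, 1, 3]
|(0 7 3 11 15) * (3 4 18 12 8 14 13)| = |(0 7 4 18 12 8 14 13 3 11 15)| = 11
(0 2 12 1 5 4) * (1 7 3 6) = [2, 5, 12, 6, 0, 4, 1, 3, 8, 9, 10, 11, 7] = (0 2 12 7 3 6 1 5 4)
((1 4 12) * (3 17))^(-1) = (1 12 4)(3 17) = [0, 12, 2, 17, 1, 5, 6, 7, 8, 9, 10, 11, 4, 13, 14, 15, 16, 3]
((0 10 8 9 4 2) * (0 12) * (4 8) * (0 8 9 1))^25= (0 12 10 8 4 1 2)= [12, 2, 0, 3, 1, 5, 6, 7, 4, 9, 8, 11, 10]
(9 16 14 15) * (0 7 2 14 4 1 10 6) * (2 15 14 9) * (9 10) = (0 7 15 2 10 6)(1 9 16 4) = [7, 9, 10, 3, 1, 5, 0, 15, 8, 16, 6, 11, 12, 13, 14, 2, 4]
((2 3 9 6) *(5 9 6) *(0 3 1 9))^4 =(0 1 3 9 6 5 2) =[1, 3, 0, 9, 4, 2, 5, 7, 8, 6]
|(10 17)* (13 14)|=|(10 17)(13 14)|=2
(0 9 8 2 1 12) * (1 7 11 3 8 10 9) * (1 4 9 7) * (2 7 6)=(0 4 9 10 6 2 1 12)(3 8 7 11)=[4, 12, 1, 8, 9, 5, 2, 11, 7, 10, 6, 3, 0]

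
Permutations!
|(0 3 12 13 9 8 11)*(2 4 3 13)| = 20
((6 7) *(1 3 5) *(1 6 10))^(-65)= (1 3 5 6 7 10)= [0, 3, 2, 5, 4, 6, 7, 10, 8, 9, 1]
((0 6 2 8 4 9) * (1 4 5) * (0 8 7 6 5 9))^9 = (0 5 1 4)(8 9) = [5, 4, 2, 3, 0, 1, 6, 7, 9, 8]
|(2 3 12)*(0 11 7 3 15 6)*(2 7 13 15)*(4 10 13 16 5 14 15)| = 21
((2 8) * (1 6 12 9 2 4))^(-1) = [0, 4, 9, 3, 8, 5, 1, 7, 2, 12, 10, 11, 6] = (1 4 8 2 9 12 6)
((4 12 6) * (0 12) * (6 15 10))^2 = (0 15 6)(4 12 10) = [15, 1, 2, 3, 12, 5, 0, 7, 8, 9, 4, 11, 10, 13, 14, 6]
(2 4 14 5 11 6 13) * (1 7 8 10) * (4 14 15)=[0, 7, 14, 3, 15, 11, 13, 8, 10, 9, 1, 6, 12, 2, 5, 4]=(1 7 8 10)(2 14 5 11 6 13)(4 15)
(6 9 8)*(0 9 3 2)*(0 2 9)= (3 9 8 6)= [0, 1, 2, 9, 4, 5, 3, 7, 6, 8]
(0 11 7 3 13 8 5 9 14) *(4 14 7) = (0 11 4 14)(3 13 8 5 9 7) = [11, 1, 2, 13, 14, 9, 6, 3, 5, 7, 10, 4, 12, 8, 0]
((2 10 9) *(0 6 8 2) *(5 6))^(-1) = (0 9 10 2 8 6 5) = [9, 1, 8, 3, 4, 0, 5, 7, 6, 10, 2]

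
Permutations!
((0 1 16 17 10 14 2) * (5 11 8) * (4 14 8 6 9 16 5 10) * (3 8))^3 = [11, 6, 5, 3, 0, 9, 17, 7, 8, 4, 10, 16, 12, 13, 1, 15, 14, 2] = (0 11 16 14 1 6 17 2 5 9 4)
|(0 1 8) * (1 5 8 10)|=|(0 5 8)(1 10)|=6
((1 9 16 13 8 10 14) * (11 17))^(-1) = (1 14 10 8 13 16 9)(11 17) = [0, 14, 2, 3, 4, 5, 6, 7, 13, 1, 8, 17, 12, 16, 10, 15, 9, 11]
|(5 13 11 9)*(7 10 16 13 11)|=12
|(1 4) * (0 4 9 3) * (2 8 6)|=|(0 4 1 9 3)(2 8 6)|=15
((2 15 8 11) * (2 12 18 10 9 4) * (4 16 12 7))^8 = (2 8 7)(4 15 11)(9 18 16 10 12) = [0, 1, 8, 3, 15, 5, 6, 2, 7, 18, 12, 4, 9, 13, 14, 11, 10, 17, 16]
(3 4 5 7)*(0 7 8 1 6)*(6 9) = (0 7 3 4 5 8 1 9 6) = [7, 9, 2, 4, 5, 8, 0, 3, 1, 6]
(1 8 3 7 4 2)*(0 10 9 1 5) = (0 10 9 1 8 3 7 4 2 5) = [10, 8, 5, 7, 2, 0, 6, 4, 3, 1, 9]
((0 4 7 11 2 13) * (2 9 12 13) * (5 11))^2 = (0 7 11 12)(4 5 9 13) = [7, 1, 2, 3, 5, 9, 6, 11, 8, 13, 10, 12, 0, 4]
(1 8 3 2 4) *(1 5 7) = (1 8 3 2 4 5 7) = [0, 8, 4, 2, 5, 7, 6, 1, 3]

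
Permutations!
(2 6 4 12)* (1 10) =(1 10)(2 6 4 12) =[0, 10, 6, 3, 12, 5, 4, 7, 8, 9, 1, 11, 2]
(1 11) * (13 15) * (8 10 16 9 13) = (1 11)(8 10 16 9 13 15) = [0, 11, 2, 3, 4, 5, 6, 7, 10, 13, 16, 1, 12, 15, 14, 8, 9]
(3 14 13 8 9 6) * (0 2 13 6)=(0 2 13 8 9)(3 14 6)=[2, 1, 13, 14, 4, 5, 3, 7, 9, 0, 10, 11, 12, 8, 6]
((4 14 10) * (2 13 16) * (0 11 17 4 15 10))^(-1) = (0 14 4 17 11)(2 16 13)(10 15) = [14, 1, 16, 3, 17, 5, 6, 7, 8, 9, 15, 0, 12, 2, 4, 10, 13, 11]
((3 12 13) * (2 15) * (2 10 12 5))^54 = [0, 1, 3, 12, 4, 13, 6, 7, 8, 9, 2, 11, 15, 10, 14, 5] = (2 3 12 15 5 13 10)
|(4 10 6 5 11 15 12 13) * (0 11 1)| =10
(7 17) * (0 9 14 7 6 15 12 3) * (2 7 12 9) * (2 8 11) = [8, 1, 7, 0, 4, 5, 15, 17, 11, 14, 10, 2, 3, 13, 12, 9, 16, 6] = (0 8 11 2 7 17 6 15 9 14 12 3)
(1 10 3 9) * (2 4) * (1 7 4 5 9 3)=[0, 10, 5, 3, 2, 9, 6, 4, 8, 7, 1]=(1 10)(2 5 9 7 4)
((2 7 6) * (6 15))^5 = (2 7 15 6) = [0, 1, 7, 3, 4, 5, 2, 15, 8, 9, 10, 11, 12, 13, 14, 6]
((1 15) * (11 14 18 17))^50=(11 18)(14 17)=[0, 1, 2, 3, 4, 5, 6, 7, 8, 9, 10, 18, 12, 13, 17, 15, 16, 14, 11]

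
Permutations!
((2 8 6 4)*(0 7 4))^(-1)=(0 6 8 2 4 7)=[6, 1, 4, 3, 7, 5, 8, 0, 2]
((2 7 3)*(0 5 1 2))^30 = (7) = [0, 1, 2, 3, 4, 5, 6, 7]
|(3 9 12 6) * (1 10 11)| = |(1 10 11)(3 9 12 6)| = 12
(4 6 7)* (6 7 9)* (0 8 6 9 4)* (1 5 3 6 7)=(9)(0 8 7)(1 5 3 6 4)=[8, 5, 2, 6, 1, 3, 4, 0, 7, 9]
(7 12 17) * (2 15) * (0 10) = (0 10)(2 15)(7 12 17) = [10, 1, 15, 3, 4, 5, 6, 12, 8, 9, 0, 11, 17, 13, 14, 2, 16, 7]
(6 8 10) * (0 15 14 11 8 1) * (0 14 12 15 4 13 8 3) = (0 4 13 8 10 6 1 14 11 3)(12 15) = [4, 14, 2, 0, 13, 5, 1, 7, 10, 9, 6, 3, 15, 8, 11, 12]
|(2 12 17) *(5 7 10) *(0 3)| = 6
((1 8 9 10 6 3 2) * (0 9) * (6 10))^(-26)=[6, 0, 8, 1, 4, 5, 2, 7, 9, 3, 10]=(10)(0 6 2 8 9 3 1)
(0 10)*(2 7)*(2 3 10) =(0 2 7 3 10) =[2, 1, 7, 10, 4, 5, 6, 3, 8, 9, 0]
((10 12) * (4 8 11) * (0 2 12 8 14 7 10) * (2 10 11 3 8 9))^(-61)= (0 12 2 9 10)(3 8)(4 11 7 14)= [12, 1, 9, 8, 11, 5, 6, 14, 3, 10, 0, 7, 2, 13, 4]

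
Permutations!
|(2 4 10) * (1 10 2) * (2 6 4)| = |(1 10)(4 6)| = 2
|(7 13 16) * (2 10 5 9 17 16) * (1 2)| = 9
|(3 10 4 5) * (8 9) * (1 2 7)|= 12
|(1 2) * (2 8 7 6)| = |(1 8 7 6 2)| = 5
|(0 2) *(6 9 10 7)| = 4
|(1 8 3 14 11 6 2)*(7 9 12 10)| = 28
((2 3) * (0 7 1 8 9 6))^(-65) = (0 7 1 8 9 6)(2 3) = [7, 8, 3, 2, 4, 5, 0, 1, 9, 6]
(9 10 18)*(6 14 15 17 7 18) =[0, 1, 2, 3, 4, 5, 14, 18, 8, 10, 6, 11, 12, 13, 15, 17, 16, 7, 9] =(6 14 15 17 7 18 9 10)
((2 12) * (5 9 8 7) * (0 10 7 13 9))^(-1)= (0 5 7 10)(2 12)(8 9 13)= [5, 1, 12, 3, 4, 7, 6, 10, 9, 13, 0, 11, 2, 8]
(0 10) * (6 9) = [10, 1, 2, 3, 4, 5, 9, 7, 8, 6, 0] = (0 10)(6 9)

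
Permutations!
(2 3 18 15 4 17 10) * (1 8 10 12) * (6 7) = (1 8 10 2 3 18 15 4 17 12)(6 7) = [0, 8, 3, 18, 17, 5, 7, 6, 10, 9, 2, 11, 1, 13, 14, 4, 16, 12, 15]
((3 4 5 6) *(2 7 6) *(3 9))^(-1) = (2 5 4 3 9 6 7) = [0, 1, 5, 9, 3, 4, 7, 2, 8, 6]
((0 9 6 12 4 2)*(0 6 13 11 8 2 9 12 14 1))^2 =(0 4 13 8 6 1 12 9 11 2 14) =[4, 12, 14, 3, 13, 5, 1, 7, 6, 11, 10, 2, 9, 8, 0]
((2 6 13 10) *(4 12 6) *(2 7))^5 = [0, 1, 10, 3, 7, 5, 4, 13, 8, 9, 6, 11, 2, 12] = (2 10 6 4 7 13 12)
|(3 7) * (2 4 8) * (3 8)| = |(2 4 3 7 8)| = 5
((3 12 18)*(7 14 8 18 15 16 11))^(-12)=(3 14 16)(7 15 18)(8 11 12)=[0, 1, 2, 14, 4, 5, 6, 15, 11, 9, 10, 12, 8, 13, 16, 18, 3, 17, 7]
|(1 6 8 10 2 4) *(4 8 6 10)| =5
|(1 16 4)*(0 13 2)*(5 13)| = 12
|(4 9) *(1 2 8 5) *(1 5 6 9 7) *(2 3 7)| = 15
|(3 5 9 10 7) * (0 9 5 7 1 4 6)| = |(0 9 10 1 4 6)(3 7)| = 6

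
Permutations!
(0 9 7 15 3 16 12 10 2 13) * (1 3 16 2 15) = (0 9 7 1 3 2 13)(10 15 16 12) = [9, 3, 13, 2, 4, 5, 6, 1, 8, 7, 15, 11, 10, 0, 14, 16, 12]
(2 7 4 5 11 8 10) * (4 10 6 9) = (2 7 10)(4 5 11 8 6 9) = [0, 1, 7, 3, 5, 11, 9, 10, 6, 4, 2, 8]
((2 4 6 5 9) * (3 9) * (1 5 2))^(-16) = (9)(2 6 4) = [0, 1, 6, 3, 2, 5, 4, 7, 8, 9]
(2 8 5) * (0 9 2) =(0 9 2 8 5) =[9, 1, 8, 3, 4, 0, 6, 7, 5, 2]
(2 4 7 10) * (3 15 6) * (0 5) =(0 5)(2 4 7 10)(3 15 6) =[5, 1, 4, 15, 7, 0, 3, 10, 8, 9, 2, 11, 12, 13, 14, 6]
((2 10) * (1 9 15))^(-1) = (1 15 9)(2 10) = [0, 15, 10, 3, 4, 5, 6, 7, 8, 1, 2, 11, 12, 13, 14, 9]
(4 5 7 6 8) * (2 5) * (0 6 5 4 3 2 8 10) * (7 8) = (0 6 10)(2 4 7 5 8 3) = [6, 1, 4, 2, 7, 8, 10, 5, 3, 9, 0]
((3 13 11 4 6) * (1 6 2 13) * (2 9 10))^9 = (2 4)(9 13)(10 11) = [0, 1, 4, 3, 2, 5, 6, 7, 8, 13, 11, 10, 12, 9]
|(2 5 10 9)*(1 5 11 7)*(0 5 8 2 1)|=9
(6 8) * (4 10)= (4 10)(6 8)= [0, 1, 2, 3, 10, 5, 8, 7, 6, 9, 4]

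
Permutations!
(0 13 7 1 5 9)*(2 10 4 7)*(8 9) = (0 13 2 10 4 7 1 5 8 9) = [13, 5, 10, 3, 7, 8, 6, 1, 9, 0, 4, 11, 12, 2]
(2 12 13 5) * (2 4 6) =(2 12 13 5 4 6) =[0, 1, 12, 3, 6, 4, 2, 7, 8, 9, 10, 11, 13, 5]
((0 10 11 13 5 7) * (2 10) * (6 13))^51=(0 11 5 2 6 7 10 13)=[11, 1, 6, 3, 4, 2, 7, 10, 8, 9, 13, 5, 12, 0]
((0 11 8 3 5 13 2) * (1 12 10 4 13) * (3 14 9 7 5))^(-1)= (0 2 13 4 10 12 1 5 7 9 14 8 11)= [2, 5, 13, 3, 10, 7, 6, 9, 11, 14, 12, 0, 1, 4, 8]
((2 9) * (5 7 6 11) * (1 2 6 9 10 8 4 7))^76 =(1 9 10 11 4)(2 6 8 5 7) =[0, 9, 6, 3, 1, 7, 8, 2, 5, 10, 11, 4]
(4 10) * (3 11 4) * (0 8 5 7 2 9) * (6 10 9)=(0 8 5 7 2 6 10 3 11 4 9)=[8, 1, 6, 11, 9, 7, 10, 2, 5, 0, 3, 4]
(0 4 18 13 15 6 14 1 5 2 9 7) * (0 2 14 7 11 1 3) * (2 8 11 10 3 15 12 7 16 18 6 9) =(0 4 6 16 18 13 12 7 8 11 1 5 14 15 9 10 3) =[4, 5, 2, 0, 6, 14, 16, 8, 11, 10, 3, 1, 7, 12, 15, 9, 18, 17, 13]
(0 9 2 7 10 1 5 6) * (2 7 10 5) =(0 9 7 5 6)(1 2 10) =[9, 2, 10, 3, 4, 6, 0, 5, 8, 7, 1]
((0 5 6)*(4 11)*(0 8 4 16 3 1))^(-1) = (0 1 3 16 11 4 8 6 5) = [1, 3, 2, 16, 8, 0, 5, 7, 6, 9, 10, 4, 12, 13, 14, 15, 11]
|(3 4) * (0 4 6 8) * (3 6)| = |(0 4 6 8)| = 4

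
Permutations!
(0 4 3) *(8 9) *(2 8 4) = (0 2 8 9 4 3) = [2, 1, 8, 0, 3, 5, 6, 7, 9, 4]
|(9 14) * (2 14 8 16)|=5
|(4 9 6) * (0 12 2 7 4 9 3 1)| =14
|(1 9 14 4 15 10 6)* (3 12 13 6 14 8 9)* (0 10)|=|(0 10 14 4 15)(1 3 12 13 6)(8 9)|=10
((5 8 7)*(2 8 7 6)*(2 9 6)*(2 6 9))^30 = (9) = [0, 1, 2, 3, 4, 5, 6, 7, 8, 9]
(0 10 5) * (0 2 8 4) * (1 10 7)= (0 7 1 10 5 2 8 4)= [7, 10, 8, 3, 0, 2, 6, 1, 4, 9, 5]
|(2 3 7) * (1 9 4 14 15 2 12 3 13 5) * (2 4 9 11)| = |(1 11 2 13 5)(3 7 12)(4 14 15)| = 15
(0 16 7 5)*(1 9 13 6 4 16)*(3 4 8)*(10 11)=(0 1 9 13 6 8 3 4 16 7 5)(10 11)=[1, 9, 2, 4, 16, 0, 8, 5, 3, 13, 11, 10, 12, 6, 14, 15, 7]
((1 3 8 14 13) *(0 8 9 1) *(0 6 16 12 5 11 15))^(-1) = [15, 9, 2, 1, 4, 12, 13, 7, 0, 3, 10, 5, 16, 14, 8, 11, 6] = (0 15 11 5 12 16 6 13 14 8)(1 9 3)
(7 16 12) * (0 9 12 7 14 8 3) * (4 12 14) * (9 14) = (0 14 8 3)(4 12)(7 16) = [14, 1, 2, 0, 12, 5, 6, 16, 3, 9, 10, 11, 4, 13, 8, 15, 7]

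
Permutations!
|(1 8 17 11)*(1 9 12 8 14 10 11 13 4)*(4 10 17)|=10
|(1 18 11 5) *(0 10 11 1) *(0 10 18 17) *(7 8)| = |(0 18 1 17)(5 10 11)(7 8)| = 12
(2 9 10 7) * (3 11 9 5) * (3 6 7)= [0, 1, 5, 11, 4, 6, 7, 2, 8, 10, 3, 9]= (2 5 6 7)(3 11 9 10)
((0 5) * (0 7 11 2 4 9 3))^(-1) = (0 3 9 4 2 11 7 5) = [3, 1, 11, 9, 2, 0, 6, 5, 8, 4, 10, 7]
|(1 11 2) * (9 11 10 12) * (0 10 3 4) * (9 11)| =|(0 10 12 11 2 1 3 4)| =8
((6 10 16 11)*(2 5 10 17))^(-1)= [0, 1, 17, 3, 4, 2, 11, 7, 8, 9, 5, 16, 12, 13, 14, 15, 10, 6]= (2 17 6 11 16 10 5)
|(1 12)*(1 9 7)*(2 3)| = |(1 12 9 7)(2 3)| = 4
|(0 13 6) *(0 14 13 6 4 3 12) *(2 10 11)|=21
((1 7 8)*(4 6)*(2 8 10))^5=(10)(4 6)=[0, 1, 2, 3, 6, 5, 4, 7, 8, 9, 10]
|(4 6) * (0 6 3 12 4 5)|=3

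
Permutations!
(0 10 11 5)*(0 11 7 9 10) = (5 11)(7 9 10) = [0, 1, 2, 3, 4, 11, 6, 9, 8, 10, 7, 5]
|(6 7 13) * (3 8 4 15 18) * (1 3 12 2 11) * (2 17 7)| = 13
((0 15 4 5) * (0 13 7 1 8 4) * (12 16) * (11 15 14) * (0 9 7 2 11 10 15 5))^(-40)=[7, 10, 2, 3, 9, 5, 6, 14, 15, 0, 8, 11, 12, 13, 1, 4, 16]=(16)(0 7 14 1 10 8 15 4 9)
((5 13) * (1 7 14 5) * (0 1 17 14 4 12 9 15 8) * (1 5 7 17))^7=[4, 15, 2, 3, 13, 12, 6, 5, 7, 17, 10, 11, 1, 9, 0, 14, 16, 8]=(0 4 13 9 17 8 7 5 12 1 15 14)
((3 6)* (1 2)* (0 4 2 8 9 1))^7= [4, 8, 0, 6, 2, 5, 3, 7, 9, 1]= (0 4 2)(1 8 9)(3 6)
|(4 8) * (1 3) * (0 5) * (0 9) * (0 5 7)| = 2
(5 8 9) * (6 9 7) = [0, 1, 2, 3, 4, 8, 9, 6, 7, 5] = (5 8 7 6 9)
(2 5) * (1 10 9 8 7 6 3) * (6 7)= (1 10 9 8 6 3)(2 5)= [0, 10, 5, 1, 4, 2, 3, 7, 6, 8, 9]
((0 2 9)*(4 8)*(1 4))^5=[9, 8, 0, 3, 1, 5, 6, 7, 4, 2]=(0 9 2)(1 8 4)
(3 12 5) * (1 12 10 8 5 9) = (1 12 9)(3 10 8 5) = [0, 12, 2, 10, 4, 3, 6, 7, 5, 1, 8, 11, 9]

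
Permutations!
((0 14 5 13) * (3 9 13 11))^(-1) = [13, 1, 2, 11, 4, 14, 6, 7, 8, 3, 10, 5, 12, 9, 0] = (0 13 9 3 11 5 14)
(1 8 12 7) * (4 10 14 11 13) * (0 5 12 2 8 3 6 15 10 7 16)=(0 5 12 16)(1 3 6 15 10 14 11 13 4 7)(2 8)=[5, 3, 8, 6, 7, 12, 15, 1, 2, 9, 14, 13, 16, 4, 11, 10, 0]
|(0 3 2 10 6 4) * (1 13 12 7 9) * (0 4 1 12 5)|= |(0 3 2 10 6 1 13 5)(7 9 12)|= 24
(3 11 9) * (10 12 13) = (3 11 9)(10 12 13) = [0, 1, 2, 11, 4, 5, 6, 7, 8, 3, 12, 9, 13, 10]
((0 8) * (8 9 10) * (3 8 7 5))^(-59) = (0 5 9 3 10 8 7) = [5, 1, 2, 10, 4, 9, 6, 0, 7, 3, 8]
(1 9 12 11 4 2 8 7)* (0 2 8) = (0 2)(1 9 12 11 4 8 7) = [2, 9, 0, 3, 8, 5, 6, 1, 7, 12, 10, 4, 11]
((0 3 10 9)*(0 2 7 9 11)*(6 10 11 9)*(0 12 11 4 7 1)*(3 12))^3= (0 3 6 2 12 4 10 1 11 7 9)= [3, 11, 12, 6, 10, 5, 2, 9, 8, 0, 1, 7, 4]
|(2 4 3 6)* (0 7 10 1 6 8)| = |(0 7 10 1 6 2 4 3 8)| = 9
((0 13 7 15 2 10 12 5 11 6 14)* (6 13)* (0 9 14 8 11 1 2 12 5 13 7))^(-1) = [13, 5, 1, 3, 4, 10, 0, 11, 6, 14, 2, 8, 15, 12, 9, 7] = (0 13 12 15 7 11 8 6)(1 5 10 2)(9 14)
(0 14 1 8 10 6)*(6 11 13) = (0 14 1 8 10 11 13 6) = [14, 8, 2, 3, 4, 5, 0, 7, 10, 9, 11, 13, 12, 6, 1]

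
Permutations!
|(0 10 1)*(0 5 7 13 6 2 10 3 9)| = 21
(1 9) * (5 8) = [0, 9, 2, 3, 4, 8, 6, 7, 5, 1] = (1 9)(5 8)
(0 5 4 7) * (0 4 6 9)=[5, 1, 2, 3, 7, 6, 9, 4, 8, 0]=(0 5 6 9)(4 7)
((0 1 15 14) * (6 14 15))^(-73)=(15)(0 14 6 1)=[14, 0, 2, 3, 4, 5, 1, 7, 8, 9, 10, 11, 12, 13, 6, 15]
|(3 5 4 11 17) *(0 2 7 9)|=20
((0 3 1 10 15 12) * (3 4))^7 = (15) = [0, 1, 2, 3, 4, 5, 6, 7, 8, 9, 10, 11, 12, 13, 14, 15]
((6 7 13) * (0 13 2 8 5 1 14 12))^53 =[7, 0, 1, 3, 4, 12, 8, 5, 14, 9, 10, 11, 6, 2, 13] =(0 7 5 12 6 8 14 13 2 1)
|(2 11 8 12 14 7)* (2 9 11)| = |(7 9 11 8 12 14)| = 6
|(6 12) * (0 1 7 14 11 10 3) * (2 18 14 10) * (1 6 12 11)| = 10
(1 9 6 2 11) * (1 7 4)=(1 9 6 2 11 7 4)=[0, 9, 11, 3, 1, 5, 2, 4, 8, 6, 10, 7]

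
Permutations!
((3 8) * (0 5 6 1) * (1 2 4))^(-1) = (0 1 4 2 6 5)(3 8) = [1, 4, 6, 8, 2, 0, 5, 7, 3]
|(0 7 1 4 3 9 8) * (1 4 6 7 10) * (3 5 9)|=9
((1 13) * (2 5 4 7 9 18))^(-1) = (1 13)(2 18 9 7 4 5) = [0, 13, 18, 3, 5, 2, 6, 4, 8, 7, 10, 11, 12, 1, 14, 15, 16, 17, 9]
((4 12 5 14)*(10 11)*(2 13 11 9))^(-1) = (2 9 10 11 13)(4 14 5 12) = [0, 1, 9, 3, 14, 12, 6, 7, 8, 10, 11, 13, 4, 2, 5]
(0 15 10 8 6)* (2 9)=(0 15 10 8 6)(2 9)=[15, 1, 9, 3, 4, 5, 0, 7, 6, 2, 8, 11, 12, 13, 14, 10]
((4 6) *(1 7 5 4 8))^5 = (1 8 6 4 5 7) = [0, 8, 2, 3, 5, 7, 4, 1, 6]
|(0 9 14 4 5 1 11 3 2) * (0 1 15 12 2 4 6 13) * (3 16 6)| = |(0 9 14 3 4 5 15 12 2 1 11 16 6 13)| = 14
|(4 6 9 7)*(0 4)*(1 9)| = |(0 4 6 1 9 7)| = 6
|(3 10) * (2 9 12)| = |(2 9 12)(3 10)| = 6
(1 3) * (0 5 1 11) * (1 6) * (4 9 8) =(0 5 6 1 3 11)(4 9 8) =[5, 3, 2, 11, 9, 6, 1, 7, 4, 8, 10, 0]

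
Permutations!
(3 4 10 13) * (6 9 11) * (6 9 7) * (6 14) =(3 4 10 13)(6 7 14)(9 11) =[0, 1, 2, 4, 10, 5, 7, 14, 8, 11, 13, 9, 12, 3, 6]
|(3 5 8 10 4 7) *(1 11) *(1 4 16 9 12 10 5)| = 20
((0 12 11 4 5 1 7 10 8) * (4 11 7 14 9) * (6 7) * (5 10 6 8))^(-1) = (0 8 12)(1 5 10 4 9 14)(6 7) = [8, 5, 2, 3, 9, 10, 7, 6, 12, 14, 4, 11, 0, 13, 1]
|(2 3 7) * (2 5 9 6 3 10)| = |(2 10)(3 7 5 9 6)| = 10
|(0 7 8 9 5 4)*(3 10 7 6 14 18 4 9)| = 20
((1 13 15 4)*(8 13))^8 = (1 15 8 4 13) = [0, 15, 2, 3, 13, 5, 6, 7, 4, 9, 10, 11, 12, 1, 14, 8]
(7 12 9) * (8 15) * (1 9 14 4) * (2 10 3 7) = (1 9 2 10 3 7 12 14 4)(8 15) = [0, 9, 10, 7, 1, 5, 6, 12, 15, 2, 3, 11, 14, 13, 4, 8]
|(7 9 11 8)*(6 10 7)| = |(6 10 7 9 11 8)| = 6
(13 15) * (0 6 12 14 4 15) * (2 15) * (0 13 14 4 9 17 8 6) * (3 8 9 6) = [0, 1, 15, 8, 2, 5, 12, 7, 3, 17, 10, 11, 4, 13, 6, 14, 16, 9] = (2 15 14 6 12 4)(3 8)(9 17)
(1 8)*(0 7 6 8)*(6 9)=(0 7 9 6 8 1)=[7, 0, 2, 3, 4, 5, 8, 9, 1, 6]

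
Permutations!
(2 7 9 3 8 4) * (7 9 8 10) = (2 9 3 10 7 8 4) = [0, 1, 9, 10, 2, 5, 6, 8, 4, 3, 7]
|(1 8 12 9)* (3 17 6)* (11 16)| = 12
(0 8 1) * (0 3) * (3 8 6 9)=[6, 8, 2, 0, 4, 5, 9, 7, 1, 3]=(0 6 9 3)(1 8)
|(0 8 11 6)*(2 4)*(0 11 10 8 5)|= |(0 5)(2 4)(6 11)(8 10)|= 2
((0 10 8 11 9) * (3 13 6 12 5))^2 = (0 8 9 10 11)(3 6 5 13 12) = [8, 1, 2, 6, 4, 13, 5, 7, 9, 10, 11, 0, 3, 12]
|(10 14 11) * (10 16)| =|(10 14 11 16)| =4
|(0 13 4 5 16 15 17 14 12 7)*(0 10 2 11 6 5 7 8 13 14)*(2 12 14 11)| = 42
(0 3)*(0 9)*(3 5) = [5, 1, 2, 9, 4, 3, 6, 7, 8, 0] = (0 5 3 9)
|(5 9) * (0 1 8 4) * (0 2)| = 10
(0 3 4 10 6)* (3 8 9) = (0 8 9 3 4 10 6) = [8, 1, 2, 4, 10, 5, 0, 7, 9, 3, 6]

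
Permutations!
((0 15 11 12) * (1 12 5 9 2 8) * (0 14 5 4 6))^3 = (0 4 15 6 11)(1 5 8 14 2 12 9) = [4, 5, 12, 3, 15, 8, 11, 7, 14, 1, 10, 0, 9, 13, 2, 6]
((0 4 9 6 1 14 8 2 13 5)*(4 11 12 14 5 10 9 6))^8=(0 9 14 1 13 11 4 8 5 10 12 6 2)=[9, 13, 0, 3, 8, 10, 2, 7, 5, 14, 12, 4, 6, 11, 1]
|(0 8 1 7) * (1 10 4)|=|(0 8 10 4 1 7)|=6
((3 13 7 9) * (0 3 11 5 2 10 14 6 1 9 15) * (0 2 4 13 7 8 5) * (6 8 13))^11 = (0 1 5 10 7 11 6 8 2 3 9 4 14 15) = [1, 5, 3, 9, 14, 10, 8, 11, 2, 4, 7, 6, 12, 13, 15, 0]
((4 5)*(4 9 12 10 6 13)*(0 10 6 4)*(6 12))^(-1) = (0 13 6 9 5 4 10) = [13, 1, 2, 3, 10, 4, 9, 7, 8, 5, 0, 11, 12, 6]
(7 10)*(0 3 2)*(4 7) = (0 3 2)(4 7 10) = [3, 1, 0, 2, 7, 5, 6, 10, 8, 9, 4]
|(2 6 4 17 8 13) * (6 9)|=|(2 9 6 4 17 8 13)|=7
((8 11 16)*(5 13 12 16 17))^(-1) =(5 17 11 8 16 12 13) =[0, 1, 2, 3, 4, 17, 6, 7, 16, 9, 10, 8, 13, 5, 14, 15, 12, 11]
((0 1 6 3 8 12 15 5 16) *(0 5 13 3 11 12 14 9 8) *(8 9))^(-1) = [3, 0, 2, 13, 4, 16, 1, 7, 14, 9, 10, 6, 11, 15, 8, 12, 5] = (0 3 13 15 12 11 6 1)(5 16)(8 14)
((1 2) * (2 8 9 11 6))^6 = (11) = [0, 1, 2, 3, 4, 5, 6, 7, 8, 9, 10, 11]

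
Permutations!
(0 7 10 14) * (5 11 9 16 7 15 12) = (0 15 12 5 11 9 16 7 10 14) = [15, 1, 2, 3, 4, 11, 6, 10, 8, 16, 14, 9, 5, 13, 0, 12, 7]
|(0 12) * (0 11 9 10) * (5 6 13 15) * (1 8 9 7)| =8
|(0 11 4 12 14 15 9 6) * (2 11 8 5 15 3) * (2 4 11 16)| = 12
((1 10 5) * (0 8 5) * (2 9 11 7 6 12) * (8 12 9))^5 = (0 1 8 12 10 5 2)(6 9 11 7) = [1, 8, 0, 3, 4, 2, 9, 6, 12, 11, 5, 7, 10]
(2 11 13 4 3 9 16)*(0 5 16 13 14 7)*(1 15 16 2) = (0 5 2 11 14 7)(1 15 16)(3 9 13 4) = [5, 15, 11, 9, 3, 2, 6, 0, 8, 13, 10, 14, 12, 4, 7, 16, 1]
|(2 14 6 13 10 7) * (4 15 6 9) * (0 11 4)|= 11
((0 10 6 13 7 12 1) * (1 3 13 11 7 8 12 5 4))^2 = (0 6 7 4)(1 10 11 5)(3 8)(12 13) = [6, 10, 2, 8, 0, 1, 7, 4, 3, 9, 11, 5, 13, 12]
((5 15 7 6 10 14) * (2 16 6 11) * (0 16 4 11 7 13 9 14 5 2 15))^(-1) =(0 5 10 6 16)(2 14 9 13 15 11 4) =[5, 1, 14, 3, 2, 10, 16, 7, 8, 13, 6, 4, 12, 15, 9, 11, 0]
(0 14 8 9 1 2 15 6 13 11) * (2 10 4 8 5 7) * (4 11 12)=(0 14 5 7 2 15 6 13 12 4 8 9 1 10 11)=[14, 10, 15, 3, 8, 7, 13, 2, 9, 1, 11, 0, 4, 12, 5, 6]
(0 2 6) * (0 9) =(0 2 6 9) =[2, 1, 6, 3, 4, 5, 9, 7, 8, 0]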